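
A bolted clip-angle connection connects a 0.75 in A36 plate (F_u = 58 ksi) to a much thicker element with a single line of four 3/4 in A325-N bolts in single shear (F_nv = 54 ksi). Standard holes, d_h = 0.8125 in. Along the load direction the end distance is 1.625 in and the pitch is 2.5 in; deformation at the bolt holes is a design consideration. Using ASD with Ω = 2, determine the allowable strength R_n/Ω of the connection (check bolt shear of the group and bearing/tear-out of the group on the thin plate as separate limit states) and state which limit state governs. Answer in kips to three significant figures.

47.7 kips (bolt shear governs)

Bolt shear: A_b = π·0.75²/4 = 0.4418 in²; R_n = 54 × 0.4418 × 4 × 1 = 95.43 kips → 95.43 / 2 = 47.7 kips.
Bearing (1.2 l_c t F_u ≤ 2.4 d t F_u): upper limit = 2.4·0.75·0.75·58 = 78.3 kips.
  Edge l_c = 1.625 − 0.8125/2 = 1.219 → r_n = 63.62 kips; interior l_c = 2.5 − 0.8125 = 1.688 → r_n = 78.3 kips.
  R_n,bearing = 1·63.62 + 3·78.3 = 298.5 kips → 298.5 / 2 = 149 kips.
Bolt shear governs: 47.7 kips.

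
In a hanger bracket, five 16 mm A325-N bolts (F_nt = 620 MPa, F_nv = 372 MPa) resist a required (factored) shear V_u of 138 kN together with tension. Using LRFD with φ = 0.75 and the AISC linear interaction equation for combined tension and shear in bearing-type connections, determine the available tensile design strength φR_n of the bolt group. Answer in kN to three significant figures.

378 kN

A_b = π·16²/4 = 201.1 mm²; f_rv = 138 × 1000 / (5 × 201.1) = 137.3 MPa.
F'_nt = 1.3 F_nt − (F_nt / φF_nv) f_rv = 1.3·620 − (620/(0.75·372))·137.3 = 501 MPa, capped at F_nt → F'_nt = 501 MPa.
R_n = F'_nt · A_b · n = 501 × 201.1 × 5 / 1000 = 503.6 kN.
Design strength φR_n = 0.75 × 503.6 = 378 kN.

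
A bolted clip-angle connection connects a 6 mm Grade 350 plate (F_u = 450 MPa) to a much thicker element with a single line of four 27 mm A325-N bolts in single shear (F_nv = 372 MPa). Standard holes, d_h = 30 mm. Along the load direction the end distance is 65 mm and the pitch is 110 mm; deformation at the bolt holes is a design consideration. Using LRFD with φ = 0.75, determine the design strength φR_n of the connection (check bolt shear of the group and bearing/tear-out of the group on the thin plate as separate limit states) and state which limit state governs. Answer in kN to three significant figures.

515 kN (bearing governs)

Bolt shear: A_b = π·27²/4 = 572.6 mm²; R_n = 372 × 572.6 × 4 × 1 / 1000 = 852 kN → 0.75 × 852 = 639 kN.
Bearing (1.2 l_c t F_u ≤ 2.4 d t F_u): upper limit = 2.4·27·6·450 / 1000 = 175 kN.
  Edge l_c = 65 − 30/2 = 50 → r_n = 162 kN; interior l_c = 110 − 30 = 80 → r_n = 175 kN.
  R_n,bearing = 1·162 + 3·175 = 686.9 kN → 0.75 × 686.9 = 515 kN.
Bearing governs: 515 kN.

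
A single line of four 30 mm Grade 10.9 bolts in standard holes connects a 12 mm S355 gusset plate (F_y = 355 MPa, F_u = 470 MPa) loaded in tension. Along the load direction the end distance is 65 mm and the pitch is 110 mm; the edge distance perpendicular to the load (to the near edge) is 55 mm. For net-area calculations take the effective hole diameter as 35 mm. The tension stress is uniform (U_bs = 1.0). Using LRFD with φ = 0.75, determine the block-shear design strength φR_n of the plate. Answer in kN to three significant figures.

850 kN

Shear plane L_v = 65 + 3·110 = 395 mm; A_gv = 395 × 12 = 4740 mm².
A_nv = (395 − 3.5·35) × 12 = 3270 mm².
A_nt = (55 − 0.5·35) × 12 = 450 mm².
0.6 F_u A_nv = 922.1 kN; 0.6 F_y A_gv = 1010 kN → shear rupture governs the shear term.
R_n = 922.1 + 1.0 × 470 × 450 / 1000 = 1134 kN.
Design strength φR_n = 0.75 × 1134 = 850 kN.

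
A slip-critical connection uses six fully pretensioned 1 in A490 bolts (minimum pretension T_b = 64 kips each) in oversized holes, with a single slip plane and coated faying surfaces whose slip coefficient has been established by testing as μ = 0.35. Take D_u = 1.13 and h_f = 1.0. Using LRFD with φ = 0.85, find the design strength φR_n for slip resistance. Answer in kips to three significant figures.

R_n = μ · D_u · h_f · T_b · n_s · n_b = 0.35 × 1.13 × 1.0 × 64 × 1 × 6 = 151.9 kips.
Design strength φR_n = 0.85 × 151.9 = 129 kips.

129 kips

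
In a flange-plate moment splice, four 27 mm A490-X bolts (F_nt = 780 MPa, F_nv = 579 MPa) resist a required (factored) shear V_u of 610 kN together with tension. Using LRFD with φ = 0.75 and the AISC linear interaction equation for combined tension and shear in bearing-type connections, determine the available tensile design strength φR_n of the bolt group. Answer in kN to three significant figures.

A_b = π·27²/4 = 572.6 mm²; f_rv = 610 × 1000 / (4 × 572.6) = 266.3 MPa.
F'_nt = 1.3 F_nt − (F_nt / φF_nv) f_rv = 1.3·780 − (780/(0.75·579))·266.3 = 535.6 MPa, capped at F_nt → F'_nt = 535.6 MPa.
R_n = F'_nt · A_b · n = 535.6 × 572.6 × 4 / 1000 = 1227 kN.
Design strength φR_n = 0.75 × 1227 = 920 kN.

920 kN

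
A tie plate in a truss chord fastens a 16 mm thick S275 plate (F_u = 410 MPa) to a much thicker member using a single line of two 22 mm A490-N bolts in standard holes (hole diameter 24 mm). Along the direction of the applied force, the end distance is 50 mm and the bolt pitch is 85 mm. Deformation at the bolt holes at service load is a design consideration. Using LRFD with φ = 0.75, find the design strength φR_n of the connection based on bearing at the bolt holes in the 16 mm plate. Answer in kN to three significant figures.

Per bolt r_n = 1.2 l_c t F_u ≤ 2.4 d t F_u; upper limit = 2.4 × 22 × 16 × 410 / 1000 = 346.4 kN.
Edge bolt: l_c = 50 − 24/2 = 38 mm → 1.2 × 38 × 16 × 410 / 1000 = 299.1 → r_n = 299.1 kN.
Interior bolts: l_c = 85 − 24 = 61 mm → 1.2 × 61 × 16 × 410 / 1000 = 480.2 → r_n = 346.4 kN.
R_n = 1 × 299.1 + 1 × 346.4 = 645.5 kN.
Design strength φR_n = 0.75 × 645.5 = 484 kN.

484 kN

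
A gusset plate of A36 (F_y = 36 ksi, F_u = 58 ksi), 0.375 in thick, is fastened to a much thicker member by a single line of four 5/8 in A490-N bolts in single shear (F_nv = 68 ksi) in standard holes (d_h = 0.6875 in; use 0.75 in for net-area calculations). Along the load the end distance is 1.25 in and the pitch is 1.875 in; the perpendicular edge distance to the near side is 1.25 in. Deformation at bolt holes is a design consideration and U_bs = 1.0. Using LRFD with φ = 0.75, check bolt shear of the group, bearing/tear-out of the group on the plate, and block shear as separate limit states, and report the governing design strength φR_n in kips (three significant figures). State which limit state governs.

55.9 kips (block shear governs)

Bolt shear: A_b = π·0.625²/4 = 0.3068 in²; R_n = 68 × 0.3068 × 4 × 1 = 83.45 kips → 0.75 × 83.45 = 62.6 kips.
Bearing: edge l_c = 0.9062, r_n = 23.65 kips; interior l_c = 1.188, r_n = 30.99 kips; R_n = 23.65 + 3·30.99 = 116.6 kips → 87.5 kips.
Block shear: A_gv = 2.578, A_nv = 1.594, A_nt = 0.3281 in²; R_n = min(0.6F_uA_nv, 0.6F_yA_gv) + U_bs·F_u·A_nt = 74.49 kips → 55.9 kips.
Block shear governs: 55.9 kips.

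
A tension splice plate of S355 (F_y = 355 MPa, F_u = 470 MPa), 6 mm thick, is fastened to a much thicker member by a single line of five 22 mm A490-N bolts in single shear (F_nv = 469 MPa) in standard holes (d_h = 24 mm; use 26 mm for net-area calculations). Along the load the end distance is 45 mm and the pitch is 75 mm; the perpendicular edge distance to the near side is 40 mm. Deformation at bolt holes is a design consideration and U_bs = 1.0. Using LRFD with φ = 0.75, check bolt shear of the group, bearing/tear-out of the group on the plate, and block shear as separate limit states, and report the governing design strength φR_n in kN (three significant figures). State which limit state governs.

Bolt shear: A_b = π·22²/4 = 380.1 mm²; R_n = 469 × 380.1 × 5 × 1 / 1000 = 891.4 kN → 0.75 × 891.4 = 669 kN.
Bearing: edge l_c = 33, r_n = 111.7 kN; interior l_c = 51, r_n = 148.9 kN; R_n = 111.7 + 4·148.9 = 707.3 kN → 530 kN.
Block shear: A_gv = 2070, A_nv = 1368, A_nt = 162 mm²; R_n = min(0.6F_uA_nv, 0.6F_yA_gv) + U_bs·F_u·A_nt = 461.9 kN → 346 kN.
Block shear governs: 346 kN.

346 kN (block shear governs)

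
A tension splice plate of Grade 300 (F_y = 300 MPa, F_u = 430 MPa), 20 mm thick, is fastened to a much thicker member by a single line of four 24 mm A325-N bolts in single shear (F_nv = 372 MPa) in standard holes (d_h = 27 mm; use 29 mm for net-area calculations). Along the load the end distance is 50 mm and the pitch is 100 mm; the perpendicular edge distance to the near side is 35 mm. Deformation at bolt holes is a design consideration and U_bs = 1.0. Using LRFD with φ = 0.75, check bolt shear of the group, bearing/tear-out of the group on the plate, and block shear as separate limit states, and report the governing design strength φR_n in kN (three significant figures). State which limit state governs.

Bolt shear: A_b = π·24²/4 = 452.4 mm²; R_n = 372 × 452.4 × 4 × 1 / 1000 = 673.2 kN → 0.75 × 673.2 = 505 kN.
Bearing: edge l_c = 36.5, r_n = 376.7 kN; interior l_c = 73, r_n = 495.4 kN; R_n = 376.7 + 3·495.4 = 1863 kN → 1400 kN.
Block shear: A_gv = 7000, A_nv = 4970, A_nt = 410 mm²; R_n = min(0.6F_uA_nv, 0.6F_yA_gv) + U_bs·F_u·A_nt = 1436 kN → 1080 kN.
Bolt shear governs: 505 kN.

505 kN (bolt shear governs)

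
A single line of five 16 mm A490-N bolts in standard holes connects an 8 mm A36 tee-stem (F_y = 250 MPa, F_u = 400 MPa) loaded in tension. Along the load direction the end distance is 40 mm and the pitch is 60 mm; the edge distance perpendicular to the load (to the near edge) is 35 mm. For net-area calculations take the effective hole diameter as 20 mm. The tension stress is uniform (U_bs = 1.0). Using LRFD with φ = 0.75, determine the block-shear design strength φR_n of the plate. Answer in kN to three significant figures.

312 kN

Shear plane L_v = 40 + 4·60 = 280 mm; A_gv = 280 × 8 = 2240 mm².
A_nv = (280 − 4.5·20) × 8 = 1520 mm².
A_nt = (35 − 0.5·20) × 8 = 200 mm².
0.6 F_u A_nv = 364.8 kN; 0.6 F_y A_gv = 336 kN → shear yielding governs the shear term.
R_n = 336 + 1.0 × 400 × 200 / 1000 = 416 kN.
Design strength φR_n = 0.75 × 416 = 312 kN.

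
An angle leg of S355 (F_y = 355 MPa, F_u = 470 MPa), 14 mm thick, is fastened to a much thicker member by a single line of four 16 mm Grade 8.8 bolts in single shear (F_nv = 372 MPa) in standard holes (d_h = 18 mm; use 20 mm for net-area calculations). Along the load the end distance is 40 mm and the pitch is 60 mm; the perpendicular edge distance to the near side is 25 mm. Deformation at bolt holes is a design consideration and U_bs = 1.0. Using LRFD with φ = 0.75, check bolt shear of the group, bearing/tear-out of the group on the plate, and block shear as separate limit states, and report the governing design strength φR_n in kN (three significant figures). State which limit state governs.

Bolt shear: A_b = π·16²/4 = 201.1 mm²; R_n = 372 × 201.1 × 4 × 1 / 1000 = 299.2 kN → 0.75 × 299.2 = 224 kN.
Bearing: edge l_c = 31, r_n = 244.8 kN; interior l_c = 42, r_n = 252.7 kN; R_n = 244.8 + 3·252.7 = 1003 kN → 752 kN.
Block shear: A_gv = 3080, A_nv = 2100, A_nt = 210 mm²; R_n = min(0.6F_uA_nv, 0.6F_yA_gv) + U_bs·F_u·A_nt = 690.9 kN → 518 kN.
Bolt shear governs: 224 kN.

224 kN (bolt shear governs)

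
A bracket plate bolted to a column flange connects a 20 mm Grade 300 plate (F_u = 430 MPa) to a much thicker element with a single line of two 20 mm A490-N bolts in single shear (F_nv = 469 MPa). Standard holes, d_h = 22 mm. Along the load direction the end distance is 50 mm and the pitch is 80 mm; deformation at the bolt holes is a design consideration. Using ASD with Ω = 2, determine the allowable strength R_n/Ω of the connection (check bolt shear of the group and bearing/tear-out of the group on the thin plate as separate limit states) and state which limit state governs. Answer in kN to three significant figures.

Bolt shear: A_b = π·20²/4 = 314.2 mm²; R_n = 469 × 314.2 × 2 × 1 / 1000 = 294.7 kN → 294.7 / 2 = 147 kN.
Bearing (1.2 l_c t F_u ≤ 2.4 d t F_u): upper limit = 2.4·20·20·430 / 1000 = 412.8 kN.
  Edge l_c = 50 − 22/2 = 39 → r_n = 402.5 kN; interior l_c = 80 − 22 = 58 → r_n = 412.8 kN.
  R_n,bearing = 1·402.5 + 1·412.8 = 815.3 kN → 815.3 / 2 = 408 kN.
Bolt shear governs: 147 kN.

147 kN (bolt shear governs)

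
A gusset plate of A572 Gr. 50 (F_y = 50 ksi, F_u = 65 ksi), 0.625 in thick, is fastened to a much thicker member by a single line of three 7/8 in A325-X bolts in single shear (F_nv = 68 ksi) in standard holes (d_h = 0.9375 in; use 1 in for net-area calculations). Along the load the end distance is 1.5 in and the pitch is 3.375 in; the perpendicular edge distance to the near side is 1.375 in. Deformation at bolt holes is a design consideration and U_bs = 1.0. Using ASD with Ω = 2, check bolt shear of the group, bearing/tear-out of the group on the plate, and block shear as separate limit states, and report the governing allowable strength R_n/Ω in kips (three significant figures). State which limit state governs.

Bolt shear: A_b = π·0.875²/4 = 0.6013 in²; R_n = 68 × 0.6013 × 3 × 1 = 122.7 kips → 122.7 / 2 = 61.3 kips.
Bearing: edge l_c = 1.031, r_n = 50.27 kips; interior l_c = 2.438, r_n = 85.31 kips; R_n = 50.27 + 2·85.31 = 220.9 kips → 110 kips.
Block shear: A_gv = 5.156, A_nv = 3.594, A_nt = 0.5469 in²; R_n = min(0.6F_uA_nv, 0.6F_yA_gv) + U_bs·F_u·A_nt = 175.7 kips → 87.9 kips.
Bolt shear governs: 61.3 kips.

61.3 kips (bolt shear governs)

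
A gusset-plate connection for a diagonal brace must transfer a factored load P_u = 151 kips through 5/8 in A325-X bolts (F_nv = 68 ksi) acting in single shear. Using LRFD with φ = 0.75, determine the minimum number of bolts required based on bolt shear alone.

10 bolts

A_b = π·0.625²/4 = 0.3068 in².
Per-bolt design strength φR_n = 0.75 × 68 × 0.3068 × 1 = 15.65 kips.
n ≥ 151 / 15.65 = 9.651 → use 10 bolts.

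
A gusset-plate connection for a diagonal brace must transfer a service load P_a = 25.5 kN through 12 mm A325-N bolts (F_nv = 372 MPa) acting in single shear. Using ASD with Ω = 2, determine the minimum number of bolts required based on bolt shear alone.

2 bolts

A_b = π·12²/4 = 113.1 mm².
Per-bolt allowable strength R_n/Ω = 372 × 113.1 × 1 / 1000 / 2 = 21.04 kN.
n ≥ 25.5 / 21.04 = 1.212 → use 2 bolts.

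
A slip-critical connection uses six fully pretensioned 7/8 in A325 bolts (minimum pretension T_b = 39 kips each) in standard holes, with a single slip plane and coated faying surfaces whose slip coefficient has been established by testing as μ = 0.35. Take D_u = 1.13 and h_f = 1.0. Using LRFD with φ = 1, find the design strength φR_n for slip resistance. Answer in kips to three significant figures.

92.5 kips

R_n = μ · D_u · h_f · T_b · n_s · n_b = 0.35 × 1.13 × 1.0 × 39 × 1 × 6 = 92.55 kips.
Design strength φR_n = 1 × 92.55 = 92.5 kips.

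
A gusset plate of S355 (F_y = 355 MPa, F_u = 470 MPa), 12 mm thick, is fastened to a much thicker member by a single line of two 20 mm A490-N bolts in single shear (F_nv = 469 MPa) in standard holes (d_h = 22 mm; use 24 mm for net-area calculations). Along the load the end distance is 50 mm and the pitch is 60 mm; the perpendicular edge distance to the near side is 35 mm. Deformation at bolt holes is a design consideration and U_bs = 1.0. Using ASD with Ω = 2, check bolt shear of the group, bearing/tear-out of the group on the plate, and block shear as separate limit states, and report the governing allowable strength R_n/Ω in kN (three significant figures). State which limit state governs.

Bolt shear: A_b = π·20²/4 = 314.2 mm²; R_n = 469 × 314.2 × 2 × 1 / 1000 = 294.7 kN → 294.7 / 2 = 147 kN.
Bearing: edge l_c = 39, r_n = 264 kN; interior l_c = 38, r_n = 257.2 kN; R_n = 264 + 1·257.2 = 521.1 kN → 261 kN.
Block shear: A_gv = 1320, A_nv = 888, A_nt = 276 mm²; R_n = min(0.6F_uA_nv, 0.6F_yA_gv) + U_bs·F_u·A_nt = 380.1 kN → 190 kN.
Bolt shear governs: 147 kN.

147 kN (bolt shear governs)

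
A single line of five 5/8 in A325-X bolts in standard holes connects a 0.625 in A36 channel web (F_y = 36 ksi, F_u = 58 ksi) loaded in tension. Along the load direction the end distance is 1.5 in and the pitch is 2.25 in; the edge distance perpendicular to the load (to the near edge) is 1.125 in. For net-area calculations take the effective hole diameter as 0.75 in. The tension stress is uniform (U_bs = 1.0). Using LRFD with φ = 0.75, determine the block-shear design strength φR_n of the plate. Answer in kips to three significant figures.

Shear plane L_v = 1.5 + 4·2.25 = 10.5 in; A_gv = 10.5 × 0.625 = 6.562 in².
A_nv = (10.5 − 4.5·0.75) × 0.625 = 4.453 in².
A_nt = (1.125 − 0.5·0.75) × 0.625 = 0.4688 in².
0.6 F_u A_nv = 155 kips; 0.6 F_y A_gv = 141.8 kips → shear yielding governs the shear term.
R_n = 141.8 + 1.0 × 58 × 0.4688 = 168.9 kips.
Design strength φR_n = 0.75 × 168.9 = 127 kips.

127 kips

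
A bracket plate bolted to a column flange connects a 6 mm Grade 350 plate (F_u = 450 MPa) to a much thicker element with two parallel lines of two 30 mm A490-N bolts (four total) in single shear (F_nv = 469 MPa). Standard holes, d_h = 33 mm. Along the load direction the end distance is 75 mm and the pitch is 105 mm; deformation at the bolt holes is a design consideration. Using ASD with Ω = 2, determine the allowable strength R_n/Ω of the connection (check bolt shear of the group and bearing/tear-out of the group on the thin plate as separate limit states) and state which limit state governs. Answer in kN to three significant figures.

384 kN (bearing governs)

Bolt shear: A_b = π·30²/4 = 706.9 mm²; R_n = 469 × 706.9 × 4 × 1 / 1000 = 1326 kN → 1326 / 2 = 663 kN.
Bearing (1.2 l_c t F_u ≤ 2.4 d t F_u): upper limit = 2.4·30·6·450 / 1000 = 194.4 kN.
  Edge l_c = 75 − 33/2 = 58.5 → r_n = 189.5 kN; interior l_c = 105 − 33 = 72 → r_n = 194.4 kN.
  R_n,bearing = 2·189.5 + 2·194.4 = 767.9 kN → 767.9 / 2 = 384 kN.
Bearing governs: 384 kN.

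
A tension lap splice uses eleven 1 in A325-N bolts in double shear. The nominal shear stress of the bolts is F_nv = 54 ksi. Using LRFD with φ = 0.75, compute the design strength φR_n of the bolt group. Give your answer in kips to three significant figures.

700 kips

A_b = π × 1² / 4 = 0.7854 in².
R_n = F_nv · A_b · n · n_s = 54 × 0.7854 × 11 × 2 = 933.1 kips.
Design strength φR_n = 0.75 × 933.1 = 700 kips.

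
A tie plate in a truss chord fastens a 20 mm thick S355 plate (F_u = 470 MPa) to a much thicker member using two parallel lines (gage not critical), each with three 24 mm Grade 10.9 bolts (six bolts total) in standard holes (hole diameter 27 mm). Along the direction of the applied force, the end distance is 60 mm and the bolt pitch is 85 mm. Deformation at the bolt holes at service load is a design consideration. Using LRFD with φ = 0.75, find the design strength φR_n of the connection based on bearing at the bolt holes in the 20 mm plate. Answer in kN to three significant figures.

2410 kN

Per bolt r_n = 1.2 l_c t F_u ≤ 2.4 d t F_u; upper limit = 2.4 × 24 × 20 × 470 / 1000 = 541.4 kN.
Edge bolt: l_c = 60 − 27/2 = 46.5 mm → 1.2 × 46.5 × 20 × 470 / 1000 = 524.5 → r_n = 524.5 kN.
Interior bolts: l_c = 85 − 27 = 58 mm → 1.2 × 58 × 20 × 470 / 1000 = 654.2 → r_n = 541.4 kN.
R_n = 2 × 524.5 + 4 × 541.4 = 3215 kN.
Design strength φR_n = 0.75 × 3215 = 2410 kN.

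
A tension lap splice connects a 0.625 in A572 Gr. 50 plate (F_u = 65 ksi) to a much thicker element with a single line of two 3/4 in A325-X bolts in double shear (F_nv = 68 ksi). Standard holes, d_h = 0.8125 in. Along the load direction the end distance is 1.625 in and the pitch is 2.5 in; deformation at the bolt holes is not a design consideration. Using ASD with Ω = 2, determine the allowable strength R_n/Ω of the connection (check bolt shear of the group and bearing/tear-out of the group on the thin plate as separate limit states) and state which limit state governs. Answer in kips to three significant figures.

60.1 kips (bolt shear governs)

Bolt shear: A_b = π·0.75²/4 = 0.4418 in²; R_n = 68 × 0.4418 × 2 × 2 = 120.2 kips → 120.2 / 2 = 60.1 kips.
Bearing (1.5 l_c t F_u ≤ 3.0 d t F_u): upper limit = 3.0·0.75·0.625·65 = 91.41 kips.
  Edge l_c = 1.625 − 0.8125/2 = 1.219 → r_n = 74.27 kips; interior l_c = 2.5 − 0.8125 = 1.688 → r_n = 91.41 kips.
  R_n,bearing = 1·74.27 + 1·91.41 = 165.7 kips → 165.7 / 2 = 82.8 kips.
Bolt shear governs: 60.1 kips.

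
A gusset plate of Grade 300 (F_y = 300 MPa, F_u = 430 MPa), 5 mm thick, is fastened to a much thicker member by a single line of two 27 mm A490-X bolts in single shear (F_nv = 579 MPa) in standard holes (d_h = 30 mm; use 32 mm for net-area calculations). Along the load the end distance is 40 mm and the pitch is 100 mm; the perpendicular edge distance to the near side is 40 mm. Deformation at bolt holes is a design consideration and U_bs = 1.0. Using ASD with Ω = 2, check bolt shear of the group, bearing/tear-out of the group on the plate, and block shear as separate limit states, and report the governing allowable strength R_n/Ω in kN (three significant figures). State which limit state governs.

85.1 kN (block shear governs)

Bolt shear: A_b = π·27²/4 = 572.6 mm²; R_n = 579 × 572.6 × 2 × 1 / 1000 = 663 kN → 663 / 2 = 332 kN.
Bearing: edge l_c = 25, r_n = 64.5 kN; interior l_c = 70, r_n = 139.3 kN; R_n = 64.5 + 1·139.3 = 203.8 kN → 102 kN.
Block shear: A_gv = 700, A_nv = 460, A_nt = 120 mm²; R_n = min(0.6F_uA_nv, 0.6F_yA_gv) + U_bs·F_u·A_nt = 170.3 kN → 85.1 kN.
Block shear governs: 85.1 kN.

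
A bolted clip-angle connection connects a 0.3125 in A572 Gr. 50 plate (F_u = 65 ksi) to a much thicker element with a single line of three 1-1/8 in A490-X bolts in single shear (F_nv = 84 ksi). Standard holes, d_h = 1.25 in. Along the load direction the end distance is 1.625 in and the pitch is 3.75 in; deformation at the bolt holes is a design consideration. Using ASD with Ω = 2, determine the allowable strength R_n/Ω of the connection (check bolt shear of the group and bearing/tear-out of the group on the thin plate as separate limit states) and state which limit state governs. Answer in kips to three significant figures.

67 kips (bearing governs)

Bolt shear: A_b = π·1.125²/4 = 0.994 in²; R_n = 84 × 0.994 × 3 × 1 = 250.5 kips → 250.5 / 2 = 125 kips.
Bearing (1.2 l_c t F_u ≤ 2.4 d t F_u): upper limit = 2.4·1.125·0.3125·65 = 54.84 kips.
  Edge l_c = 1.625 − 1.25/2 = 1 → r_n = 24.38 kips; interior l_c = 3.75 − 1.25 = 2.5 → r_n = 54.84 kips.
  R_n,bearing = 1·24.38 + 2·54.84 = 134.1 kips → 134.1 / 2 = 67 kips.
Bearing governs: 67 kips.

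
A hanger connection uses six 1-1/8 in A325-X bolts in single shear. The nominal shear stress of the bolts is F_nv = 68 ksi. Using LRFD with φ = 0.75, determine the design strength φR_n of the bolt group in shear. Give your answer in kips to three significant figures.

A_b = π × 1.125² / 4 = 0.994 in².
R_n = F_nv · A_b · n · n_s = 68 × 0.994 × 6 × 1 = 405.6 kips.
Design strength φR_n = 0.75 × 405.6 = 304 kips.

304 kips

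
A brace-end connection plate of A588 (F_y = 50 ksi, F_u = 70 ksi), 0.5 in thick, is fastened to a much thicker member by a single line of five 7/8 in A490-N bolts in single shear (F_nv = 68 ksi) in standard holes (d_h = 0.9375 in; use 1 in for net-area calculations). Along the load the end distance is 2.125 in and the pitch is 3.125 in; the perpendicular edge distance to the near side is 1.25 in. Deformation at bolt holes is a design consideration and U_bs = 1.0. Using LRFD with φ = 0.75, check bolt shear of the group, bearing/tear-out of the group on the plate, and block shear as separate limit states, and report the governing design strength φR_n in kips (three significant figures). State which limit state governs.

Bolt shear: A_b = π·0.875²/4 = 0.6013 in²; R_n = 68 × 0.6013 × 5 × 1 = 204.4 kips → 0.75 × 204.4 = 153 kips.
Bearing: edge l_c = 1.656, r_n = 69.56 kips; interior l_c = 2.188, r_n = 73.5 kips; R_n = 69.56 + 4·73.5 = 363.6 kips → 273 kips.
Block shear: A_gv = 7.312, A_nv = 5.062, A_nt = 0.375 in²; R_n = min(0.6F_uA_nv, 0.6F_yA_gv) + U_bs·F_u·A_nt = 238.9 kips → 179 kips.
Bolt shear governs: 153 kips.

153 kips (bolt shear governs)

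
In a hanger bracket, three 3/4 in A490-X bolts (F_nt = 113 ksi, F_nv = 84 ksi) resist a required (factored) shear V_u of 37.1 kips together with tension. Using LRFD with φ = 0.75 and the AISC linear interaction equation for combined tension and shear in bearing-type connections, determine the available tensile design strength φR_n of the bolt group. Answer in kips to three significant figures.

A_b = π·0.75²/4 = 0.4418 in²; f_rv = 37.1 / (3 × 0.4418) = 27.99 ksi.
F'_nt = 1.3 F_nt − (F_nt / φF_nv) f_rv = 1.3·113 − (113/(0.75·84))·27.99 = 96.69 ksi, capped at F_nt → F'_nt = 96.69 ksi.
R_n = F'_nt · A_b · n = 96.69 × 0.4418 × 3 = 128.2 kips.
Design strength φR_n = 0.75 × 128.2 = 96.1 kips.

96.1 kips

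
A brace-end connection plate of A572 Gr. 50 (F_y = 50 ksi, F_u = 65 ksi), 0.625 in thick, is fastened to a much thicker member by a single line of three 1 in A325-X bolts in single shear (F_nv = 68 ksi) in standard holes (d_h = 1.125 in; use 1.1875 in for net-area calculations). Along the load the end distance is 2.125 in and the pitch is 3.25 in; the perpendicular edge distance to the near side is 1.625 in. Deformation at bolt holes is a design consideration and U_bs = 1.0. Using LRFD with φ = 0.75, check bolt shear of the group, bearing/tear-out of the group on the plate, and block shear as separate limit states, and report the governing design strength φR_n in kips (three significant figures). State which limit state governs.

120 kips (bolt shear governs)

Bolt shear: A_b = π·1²/4 = 0.7854 in²; R_n = 68 × 0.7854 × 3 × 1 = 160.2 kips → 0.75 × 160.2 = 120 kips.
Bearing: edge l_c = 1.562, r_n = 76.17 kips; interior l_c = 2.125, r_n = 97.5 kips; R_n = 76.17 + 2·97.5 = 271.2 kips → 203 kips.
Block shear: A_gv = 5.391, A_nv = 3.535, A_nt = 0.6445 in²; R_n = min(0.6F_uA_nv, 0.6F_yA_gv) + U_bs·F_u·A_nt = 179.8 kips → 135 kips.
Bolt shear governs: 120 kips.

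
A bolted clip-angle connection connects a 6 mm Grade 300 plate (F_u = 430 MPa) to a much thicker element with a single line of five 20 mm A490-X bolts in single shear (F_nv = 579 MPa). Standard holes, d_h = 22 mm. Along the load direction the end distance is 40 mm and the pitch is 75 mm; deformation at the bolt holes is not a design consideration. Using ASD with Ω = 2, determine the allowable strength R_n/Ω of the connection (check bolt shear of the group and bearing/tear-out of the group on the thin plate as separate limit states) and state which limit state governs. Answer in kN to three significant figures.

366 kN (bearing governs)

Bolt shear: A_b = π·20²/4 = 314.2 mm²; R_n = 579 × 314.2 × 5 × 1 / 1000 = 909.5 kN → 909.5 / 2 = 455 kN.
Bearing (1.5 l_c t F_u ≤ 3.0 d t F_u): upper limit = 3.0·20·6·430 / 1000 = 154.8 kN.
  Edge l_c = 40 − 22/2 = 29 → r_n = 112.2 kN; interior l_c = 75 − 22 = 53 → r_n = 154.8 kN.
  R_n,bearing = 1·112.2 + 4·154.8 = 731.4 kN → 731.4 / 2 = 366 kN.
Bearing governs: 366 kN.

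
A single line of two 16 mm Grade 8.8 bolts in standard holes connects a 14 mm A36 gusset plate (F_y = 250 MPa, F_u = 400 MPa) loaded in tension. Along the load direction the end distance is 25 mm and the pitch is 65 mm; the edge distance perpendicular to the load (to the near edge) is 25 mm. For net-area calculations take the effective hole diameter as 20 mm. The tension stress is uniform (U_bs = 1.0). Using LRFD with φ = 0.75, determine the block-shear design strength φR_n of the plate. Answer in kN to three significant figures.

205 kN

Shear plane L_v = 25 + 1·65 = 90 mm; A_gv = 90 × 14 = 1260 mm².
A_nv = (90 − 1.5·20) × 14 = 840 mm².
A_nt = (25 − 0.5·20) × 14 = 210 mm².
0.6 F_u A_nv = 201.6 kN; 0.6 F_y A_gv = 189 kN → shear yielding governs the shear term.
R_n = 189 + 1.0 × 400 × 210 / 1000 = 273 kN.
Design strength φR_n = 0.75 × 273 = 205 kN.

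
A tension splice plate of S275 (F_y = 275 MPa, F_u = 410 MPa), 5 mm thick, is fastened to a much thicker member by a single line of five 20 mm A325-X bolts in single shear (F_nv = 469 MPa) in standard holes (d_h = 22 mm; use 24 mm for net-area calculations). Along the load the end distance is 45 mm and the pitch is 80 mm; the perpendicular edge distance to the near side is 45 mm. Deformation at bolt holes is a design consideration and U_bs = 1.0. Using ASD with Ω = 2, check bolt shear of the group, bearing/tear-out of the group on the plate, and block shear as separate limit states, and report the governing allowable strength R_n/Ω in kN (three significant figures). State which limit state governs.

Bolt shear: A_b = π·20²/4 = 314.2 mm²; R_n = 469 × 314.2 × 5 × 1 / 1000 = 736.7 kN → 736.7 / 2 = 368 kN.
Bearing: edge l_c = 34, r_n = 83.64 kN; interior l_c = 58, r_n = 98.4 kN; R_n = 83.64 + 4·98.4 = 477.2 kN → 239 kN.
Block shear: A_gv = 1825, A_nv = 1285, A_nt = 165 mm²; R_n = min(0.6F_uA_nv, 0.6F_yA_gv) + U_bs·F_u·A_nt = 368.8 kN → 184 kN.
Block shear governs: 184 kN.

184 kN (block shear governs)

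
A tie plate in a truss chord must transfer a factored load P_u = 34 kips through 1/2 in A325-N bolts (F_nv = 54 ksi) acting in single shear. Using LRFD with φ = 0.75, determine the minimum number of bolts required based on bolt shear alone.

A_b = π·0.5²/4 = 0.1963 in².
Per-bolt design strength φR_n = 0.75 × 54 × 0.1963 × 1 = 7.952 kips.
n ≥ 34 / 7.952 = 4.276 → use 5 bolts.

5 bolts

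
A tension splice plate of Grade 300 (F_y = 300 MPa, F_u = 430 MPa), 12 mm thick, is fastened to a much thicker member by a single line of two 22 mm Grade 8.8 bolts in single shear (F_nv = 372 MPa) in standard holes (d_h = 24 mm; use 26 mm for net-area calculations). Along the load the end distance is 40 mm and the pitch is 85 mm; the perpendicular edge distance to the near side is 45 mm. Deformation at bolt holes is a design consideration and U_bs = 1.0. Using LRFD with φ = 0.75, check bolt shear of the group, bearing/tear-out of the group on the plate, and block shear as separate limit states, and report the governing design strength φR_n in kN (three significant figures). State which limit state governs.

Bolt shear: A_b = π·22²/4 = 380.1 mm²; R_n = 372 × 380.1 × 2 × 1 / 1000 = 282.8 kN → 0.75 × 282.8 = 212 kN.
Bearing: edge l_c = 28, r_n = 173.4 kN; interior l_c = 61, r_n = 272.4 kN; R_n = 173.4 + 1·272.4 = 445.8 kN → 334 kN.
Block shear: A_gv = 1500, A_nv = 1032, A_nt = 384 mm²; R_n = min(0.6F_uA_nv, 0.6F_yA_gv) + U_bs·F_u·A_nt = 431.4 kN → 324 kN.
Bolt shear governs: 212 kN.

212 kN (bolt shear governs)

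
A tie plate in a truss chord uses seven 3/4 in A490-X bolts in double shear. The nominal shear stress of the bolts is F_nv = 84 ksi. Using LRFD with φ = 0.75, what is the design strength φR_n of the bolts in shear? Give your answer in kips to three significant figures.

390 kips

A_b = π × 0.75² / 4 = 0.4418 in².
R_n = F_nv · A_b · n · n_s = 84 × 0.4418 × 7 × 2 = 519.5 kips.
Design strength φR_n = 0.75 × 519.5 = 390 kips.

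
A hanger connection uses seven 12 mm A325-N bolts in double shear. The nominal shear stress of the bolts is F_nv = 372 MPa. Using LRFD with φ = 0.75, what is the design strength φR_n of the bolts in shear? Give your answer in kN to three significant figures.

442 kN

A_b = π × 12² / 4 = 113.1 mm².
R_n = F_nv · A_b · n · n_s = 372 × 113.1 × 7 × 2 / 1000 = 589 kN.
Design strength φR_n = 0.75 × 589 = 442 kN.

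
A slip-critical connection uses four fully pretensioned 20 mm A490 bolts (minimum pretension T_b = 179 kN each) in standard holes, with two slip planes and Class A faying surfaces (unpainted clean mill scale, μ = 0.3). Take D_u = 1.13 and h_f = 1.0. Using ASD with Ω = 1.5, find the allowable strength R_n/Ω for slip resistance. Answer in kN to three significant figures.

324 kN

R_n = μ · D_u · h_f · T_b · n_s · n_b = 0.3 × 1.13 × 1.0 × 179 × 2 × 4 = 485.4 kN.
Allowable strength R_n/Ω = 485.4 / 1.5 = 324 kN.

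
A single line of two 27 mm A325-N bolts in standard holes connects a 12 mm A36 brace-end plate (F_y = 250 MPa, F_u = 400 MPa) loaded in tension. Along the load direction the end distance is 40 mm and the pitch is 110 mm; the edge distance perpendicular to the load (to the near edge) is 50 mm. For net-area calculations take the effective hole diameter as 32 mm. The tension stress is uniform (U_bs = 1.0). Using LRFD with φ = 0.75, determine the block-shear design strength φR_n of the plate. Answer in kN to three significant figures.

325 kN

Shear plane L_v = 40 + 1·110 = 150 mm; A_gv = 150 × 12 = 1800 mm².
A_nv = (150 − 1.5·32) × 12 = 1224 mm².
A_nt = (50 − 0.5·32) × 12 = 408 mm².
0.6 F_u A_nv = 293.8 kN; 0.6 F_y A_gv = 270 kN → shear yielding governs the shear term.
R_n = 270 + 1.0 × 400 × 408 / 1000 = 433.2 kN.
Design strength φR_n = 0.75 × 433.2 = 325 kN.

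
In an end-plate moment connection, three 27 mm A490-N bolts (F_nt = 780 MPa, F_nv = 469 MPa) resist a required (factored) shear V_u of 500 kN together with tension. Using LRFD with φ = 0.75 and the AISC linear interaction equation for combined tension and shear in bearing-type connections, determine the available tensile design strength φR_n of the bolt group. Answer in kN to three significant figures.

A_b = π·27²/4 = 572.6 mm²; f_rv = 500 × 1000 / (3 × 572.6) = 291.1 MPa.
F'_nt = 1.3 F_nt − (F_nt / φF_nv) f_rv = 1.3·780 − (780/(0.75·469))·291.1 = 368.5 MPa, capped at F_nt → F'_nt = 368.5 MPa.
R_n = F'_nt · A_b · n = 368.5 × 572.6 × 3 / 1000 = 633 kN.
Design strength φR_n = 0.75 × 633 = 475 kN.

475 kN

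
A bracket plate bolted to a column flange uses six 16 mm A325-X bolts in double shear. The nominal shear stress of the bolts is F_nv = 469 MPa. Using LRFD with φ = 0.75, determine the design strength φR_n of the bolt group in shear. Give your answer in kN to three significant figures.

849 kN

A_b = π × 16² / 4 = 201.1 mm².
R_n = F_nv · A_b · n · n_s = 469 × 201.1 × 6 × 2 / 1000 = 1132 kN.
Design strength φR_n = 0.75 × 1132 = 849 kN.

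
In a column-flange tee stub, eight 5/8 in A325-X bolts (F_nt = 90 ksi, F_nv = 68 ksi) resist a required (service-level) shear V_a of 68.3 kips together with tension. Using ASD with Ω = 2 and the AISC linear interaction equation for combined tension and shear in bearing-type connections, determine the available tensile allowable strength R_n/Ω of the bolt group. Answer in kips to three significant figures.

A_b = π·0.625²/4 = 0.3068 in²; f_rv = 68.3 / (8 × 0.3068) = 27.83 ksi.
F'_nt = 1.3 F_nt − (Ω F_nt / F_nv) f_rv = 1.3·90 − (2·90/68)·27.83 = 43.34 ksi, capped at F_nt → F'_nt = 43.34 ksi.
R_n = F'_nt · A_b · n = 43.34 × 0.3068 × 8 = 106.4 kips.
Allowable strength R_n/Ω = 106.4 / 2 = 53.2 kips.

53.2 kips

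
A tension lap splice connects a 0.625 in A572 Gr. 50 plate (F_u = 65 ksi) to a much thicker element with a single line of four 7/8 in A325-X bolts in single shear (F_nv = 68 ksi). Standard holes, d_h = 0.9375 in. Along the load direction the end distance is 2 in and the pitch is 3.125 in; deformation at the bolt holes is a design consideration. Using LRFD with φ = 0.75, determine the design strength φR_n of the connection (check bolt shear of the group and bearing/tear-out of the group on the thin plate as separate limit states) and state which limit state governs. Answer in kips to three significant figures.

Bolt shear: A_b = π·0.875²/4 = 0.6013 in²; R_n = 68 × 0.6013 × 4 × 1 = 163.6 kips → 0.75 × 163.6 = 123 kips.
Bearing (1.2 l_c t F_u ≤ 2.4 d t F_u): upper limit = 2.4·0.875·0.625·65 = 85.31 kips.
  Edge l_c = 2 − 0.9375/2 = 1.531 → r_n = 74.65 kips; interior l_c = 3.125 − 0.9375 = 2.188 → r_n = 85.31 kips.
  R_n,bearing = 1·74.65 + 3·85.31 = 330.6 kips → 0.75 × 330.6 = 248 kips.
Bolt shear governs: 123 kips.

123 kips (bolt shear governs)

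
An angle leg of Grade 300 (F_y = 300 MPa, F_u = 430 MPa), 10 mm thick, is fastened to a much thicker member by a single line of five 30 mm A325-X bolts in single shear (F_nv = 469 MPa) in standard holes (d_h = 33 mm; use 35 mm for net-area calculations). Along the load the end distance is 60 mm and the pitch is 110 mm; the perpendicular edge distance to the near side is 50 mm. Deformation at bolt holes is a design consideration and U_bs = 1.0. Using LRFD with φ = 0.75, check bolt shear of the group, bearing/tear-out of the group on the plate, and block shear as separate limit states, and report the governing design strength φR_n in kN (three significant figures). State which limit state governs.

Bolt shear: A_b = π·30²/4 = 706.9 mm²; R_n = 469 × 706.9 × 5 × 1 / 1000 = 1658 kN → 0.75 × 1658 = 1240 kN.
Bearing: edge l_c = 43.5, r_n = 224.5 kN; interior l_c = 77, r_n = 309.6 kN; R_n = 224.5 + 4·309.6 = 1463 kN → 1100 kN.
Block shear: A_gv = 5000, A_nv = 3425, A_nt = 325 mm²; R_n = min(0.6F_uA_nv, 0.6F_yA_gv) + U_bs·F_u·A_nt = 1023 kN → 768 kN.
Block shear governs: 768 kN.

768 kN (block shear governs)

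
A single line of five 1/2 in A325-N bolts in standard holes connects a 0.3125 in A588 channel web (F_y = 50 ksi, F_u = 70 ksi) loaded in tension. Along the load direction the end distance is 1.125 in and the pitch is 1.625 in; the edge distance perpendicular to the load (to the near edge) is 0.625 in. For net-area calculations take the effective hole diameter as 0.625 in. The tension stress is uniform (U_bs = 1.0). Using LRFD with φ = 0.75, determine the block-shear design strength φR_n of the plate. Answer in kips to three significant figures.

52.5 kips

Shear plane L_v = 1.125 + 4·1.625 = 7.625 in; A_gv = 7.625 × 0.3125 = 2.383 in².
A_nv = (7.625 − 4.5·0.625) × 0.3125 = 1.504 in².
A_nt = (0.625 − 0.5·0.625) × 0.3125 = 0.09766 in².
0.6 F_u A_nv = 63.16 kips; 0.6 F_y A_gv = 71.48 kips → shear rupture governs the shear term.
R_n = 63.16 + 1.0 × 70 × 0.09766 = 70 kips.
Design strength φR_n = 0.75 × 70 = 52.5 kips.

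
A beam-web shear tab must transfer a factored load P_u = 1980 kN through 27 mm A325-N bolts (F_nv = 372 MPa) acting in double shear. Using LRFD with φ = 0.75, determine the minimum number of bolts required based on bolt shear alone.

A_b = π·27²/4 = 572.6 mm².
Per-bolt design strength φR_n = 0.75 × 372 × 572.6 × 2 / 1000 = 319.5 kN.
n ≥ 1980 / 319.5 = 6.197 → use 7 bolts.

7 bolts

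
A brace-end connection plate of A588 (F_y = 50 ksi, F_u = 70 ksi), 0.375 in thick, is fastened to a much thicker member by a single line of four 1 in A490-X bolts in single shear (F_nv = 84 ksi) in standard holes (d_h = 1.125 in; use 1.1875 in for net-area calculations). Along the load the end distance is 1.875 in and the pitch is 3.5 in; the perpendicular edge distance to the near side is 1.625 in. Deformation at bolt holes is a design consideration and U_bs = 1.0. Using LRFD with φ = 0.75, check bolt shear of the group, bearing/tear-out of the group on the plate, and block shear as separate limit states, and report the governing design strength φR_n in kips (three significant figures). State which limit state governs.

Bolt shear: A_b = π·1²/4 = 0.7854 in²; R_n = 84 × 0.7854 × 4 × 1 = 263.9 kips → 0.75 × 263.9 = 198 kips.
Bearing: edge l_c = 1.312, r_n = 41.34 kips; interior l_c = 2.375, r_n = 63 kips; R_n = 41.34 + 3·63 = 230.3 kips → 173 kips.
Block shear: A_gv = 4.641, A_nv = 3.082, A_nt = 0.3867 in²; R_n = min(0.6F_uA_nv, 0.6F_yA_gv) + U_bs·F_u·A_nt = 156.5 kips → 117 kips.
Block shear governs: 117 kips.

117 kips (block shear governs)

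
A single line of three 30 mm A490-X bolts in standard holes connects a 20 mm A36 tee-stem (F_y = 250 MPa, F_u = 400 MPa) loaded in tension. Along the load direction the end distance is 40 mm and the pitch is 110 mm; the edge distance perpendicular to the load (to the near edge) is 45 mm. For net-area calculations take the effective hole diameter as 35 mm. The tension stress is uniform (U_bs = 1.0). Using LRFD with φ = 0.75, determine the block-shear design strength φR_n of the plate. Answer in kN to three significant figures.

Shear plane L_v = 40 + 2·110 = 260 mm; A_gv = 260 × 20 = 5200 mm².
A_nv = (260 − 2.5·35) × 20 = 3450 mm².
A_nt = (45 − 0.5·35) × 20 = 550 mm².
0.6 F_u A_nv = 828 kN; 0.6 F_y A_gv = 780 kN → shear yielding governs the shear term.
R_n = 780 + 1.0 × 400 × 550 / 1000 = 1000 kN.
Design strength φR_n = 0.75 × 1000 = 750 kN.

750 kN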